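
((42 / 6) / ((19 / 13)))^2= 8281 / 361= 22.94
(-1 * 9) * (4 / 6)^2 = -4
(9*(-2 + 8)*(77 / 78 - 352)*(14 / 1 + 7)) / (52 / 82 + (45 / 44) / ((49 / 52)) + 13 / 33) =-343062511407 / 1821482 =-188342.52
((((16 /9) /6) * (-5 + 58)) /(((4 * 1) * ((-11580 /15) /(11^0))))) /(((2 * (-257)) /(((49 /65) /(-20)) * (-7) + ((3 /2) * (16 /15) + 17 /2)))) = 26447 /257925200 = 0.00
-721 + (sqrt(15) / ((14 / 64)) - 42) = -763 + 32 * sqrt(15) / 7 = -745.29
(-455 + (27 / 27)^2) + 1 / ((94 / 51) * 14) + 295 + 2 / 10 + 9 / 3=-1024909 / 6580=-155.76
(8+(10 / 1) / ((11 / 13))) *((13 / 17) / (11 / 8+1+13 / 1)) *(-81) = -612144 / 7667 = -79.84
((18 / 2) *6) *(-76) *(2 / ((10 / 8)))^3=-2101248 / 125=-16809.98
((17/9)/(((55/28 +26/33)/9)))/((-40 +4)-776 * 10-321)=-15708/20641531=-0.00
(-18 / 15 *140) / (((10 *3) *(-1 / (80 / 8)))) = 56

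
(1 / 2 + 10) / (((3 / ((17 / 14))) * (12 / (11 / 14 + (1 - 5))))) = -255 / 224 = -1.14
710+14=724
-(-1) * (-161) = -161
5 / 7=0.71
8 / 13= 0.62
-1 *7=-7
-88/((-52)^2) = -11/338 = -0.03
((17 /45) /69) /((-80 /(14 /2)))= -119 /248400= -0.00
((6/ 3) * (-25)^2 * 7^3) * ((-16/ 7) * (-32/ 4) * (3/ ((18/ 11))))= 43120000/ 3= 14373333.33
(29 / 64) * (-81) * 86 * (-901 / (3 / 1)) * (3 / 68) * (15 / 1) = 80300565 / 128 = 627348.16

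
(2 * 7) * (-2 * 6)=-168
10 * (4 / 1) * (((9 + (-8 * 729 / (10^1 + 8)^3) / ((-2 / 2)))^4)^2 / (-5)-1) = -800000040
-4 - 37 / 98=-429 / 98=-4.38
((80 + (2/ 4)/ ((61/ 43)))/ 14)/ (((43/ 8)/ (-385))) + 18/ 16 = -8603033/ 20984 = -409.98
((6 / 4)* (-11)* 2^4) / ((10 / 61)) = -8052 / 5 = -1610.40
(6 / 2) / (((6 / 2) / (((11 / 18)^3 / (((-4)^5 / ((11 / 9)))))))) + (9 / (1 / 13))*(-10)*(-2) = 125769631439 / 53747712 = 2340.00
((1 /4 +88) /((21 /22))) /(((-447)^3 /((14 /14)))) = -0.00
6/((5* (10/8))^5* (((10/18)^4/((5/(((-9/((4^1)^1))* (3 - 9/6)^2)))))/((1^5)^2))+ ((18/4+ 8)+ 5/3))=-7962624/1201902485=-0.01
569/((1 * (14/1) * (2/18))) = 5121/14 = 365.79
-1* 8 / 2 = -4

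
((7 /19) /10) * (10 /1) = 7 /19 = 0.37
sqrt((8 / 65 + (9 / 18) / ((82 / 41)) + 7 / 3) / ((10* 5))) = sqrt(823290) / 3900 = 0.23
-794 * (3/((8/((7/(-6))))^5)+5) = -168588619781/42467328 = -3969.84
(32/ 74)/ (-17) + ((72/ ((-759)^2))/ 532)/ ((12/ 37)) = -817243639/ 32128805478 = -0.03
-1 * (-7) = 7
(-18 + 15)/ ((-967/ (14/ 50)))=21/ 24175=0.00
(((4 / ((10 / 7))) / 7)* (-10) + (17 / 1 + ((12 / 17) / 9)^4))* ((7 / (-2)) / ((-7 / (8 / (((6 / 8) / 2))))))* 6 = 5628663616 / 6765201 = 832.00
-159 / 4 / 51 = -53 / 68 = -0.78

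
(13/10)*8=52/5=10.40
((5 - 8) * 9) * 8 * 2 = -432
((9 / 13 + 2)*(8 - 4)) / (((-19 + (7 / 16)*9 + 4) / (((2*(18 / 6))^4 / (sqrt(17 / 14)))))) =-967680*sqrt(238) / 13039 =-1144.92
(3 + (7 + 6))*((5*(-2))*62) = -9920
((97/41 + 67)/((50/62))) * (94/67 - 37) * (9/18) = -1530.91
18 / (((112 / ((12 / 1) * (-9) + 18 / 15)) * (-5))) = 2403 / 700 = 3.43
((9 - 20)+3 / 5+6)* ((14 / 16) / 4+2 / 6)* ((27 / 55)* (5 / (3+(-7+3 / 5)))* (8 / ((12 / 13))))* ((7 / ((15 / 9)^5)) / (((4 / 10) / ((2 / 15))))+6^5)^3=29661266960797551704271621 / 4150390625000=7146620557142.75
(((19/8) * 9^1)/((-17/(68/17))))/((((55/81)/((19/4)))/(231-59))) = -11316267/1870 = -6051.48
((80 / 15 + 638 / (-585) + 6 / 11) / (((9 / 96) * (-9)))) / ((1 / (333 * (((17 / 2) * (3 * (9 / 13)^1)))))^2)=-23698313516448 / 120835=-196121268.81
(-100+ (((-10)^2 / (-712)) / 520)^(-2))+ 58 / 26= 4454992097 / 325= 13707667.99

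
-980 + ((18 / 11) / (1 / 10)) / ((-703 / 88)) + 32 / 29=-19998524 / 20387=-980.94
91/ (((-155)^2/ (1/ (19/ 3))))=273/ 456475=0.00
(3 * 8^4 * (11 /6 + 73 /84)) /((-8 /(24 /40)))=-87168 /35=-2490.51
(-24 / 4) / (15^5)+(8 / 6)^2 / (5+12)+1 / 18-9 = -76078193 / 8606250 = -8.84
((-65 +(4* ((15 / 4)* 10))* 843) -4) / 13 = 126381 / 13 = 9721.62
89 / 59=1.51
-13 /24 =-0.54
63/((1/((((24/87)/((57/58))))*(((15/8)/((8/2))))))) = 315/38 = 8.29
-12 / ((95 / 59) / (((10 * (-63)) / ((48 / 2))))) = 3717 / 19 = 195.63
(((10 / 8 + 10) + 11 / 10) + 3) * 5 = 76.75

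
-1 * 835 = -835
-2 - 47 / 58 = -163 / 58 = -2.81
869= 869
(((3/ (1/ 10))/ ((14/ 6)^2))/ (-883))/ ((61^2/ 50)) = -13500/ 160996507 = -0.00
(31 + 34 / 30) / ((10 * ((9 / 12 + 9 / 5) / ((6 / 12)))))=482 / 765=0.63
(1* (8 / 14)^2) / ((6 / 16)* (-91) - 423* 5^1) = -128 / 842457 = -0.00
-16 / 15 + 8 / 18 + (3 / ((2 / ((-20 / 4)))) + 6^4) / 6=38543 / 180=214.13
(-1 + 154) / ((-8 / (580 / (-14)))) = 22185 / 28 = 792.32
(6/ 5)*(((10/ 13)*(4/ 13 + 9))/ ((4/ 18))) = 38.66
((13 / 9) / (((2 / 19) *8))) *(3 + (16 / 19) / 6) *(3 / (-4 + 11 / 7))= -16289 / 2448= -6.65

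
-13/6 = -2.17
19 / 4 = 4.75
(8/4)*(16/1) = 32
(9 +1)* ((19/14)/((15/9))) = 57/7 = 8.14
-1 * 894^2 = -799236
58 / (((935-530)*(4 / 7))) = 203 / 810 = 0.25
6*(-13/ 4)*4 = -78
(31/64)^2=961/4096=0.23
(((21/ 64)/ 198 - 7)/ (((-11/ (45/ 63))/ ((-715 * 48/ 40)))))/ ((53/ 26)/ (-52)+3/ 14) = -324727585/ 145816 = -2226.97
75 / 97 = 0.77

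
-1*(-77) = 77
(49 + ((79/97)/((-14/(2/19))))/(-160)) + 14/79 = 8019267841/163068640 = 49.18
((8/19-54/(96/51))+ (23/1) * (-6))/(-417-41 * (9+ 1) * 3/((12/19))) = 50545/718808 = 0.07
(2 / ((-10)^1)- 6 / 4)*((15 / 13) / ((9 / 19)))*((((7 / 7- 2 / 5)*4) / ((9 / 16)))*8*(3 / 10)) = -41344 / 975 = -42.40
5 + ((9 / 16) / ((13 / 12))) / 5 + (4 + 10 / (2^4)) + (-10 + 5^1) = 2459 / 520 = 4.73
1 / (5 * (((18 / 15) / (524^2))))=137288 / 3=45762.67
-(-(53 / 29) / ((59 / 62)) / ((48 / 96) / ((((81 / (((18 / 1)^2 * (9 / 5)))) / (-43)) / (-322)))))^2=-67486225 / 45460446037418916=-0.00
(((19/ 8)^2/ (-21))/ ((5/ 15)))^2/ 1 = 130321/ 200704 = 0.65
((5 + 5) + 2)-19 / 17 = 185 / 17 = 10.88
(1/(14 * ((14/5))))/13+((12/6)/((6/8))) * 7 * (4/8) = 71359/7644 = 9.34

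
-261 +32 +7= -222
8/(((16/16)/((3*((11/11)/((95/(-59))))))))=-1416/95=-14.91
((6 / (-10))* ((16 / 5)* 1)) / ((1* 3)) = -16 / 25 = -0.64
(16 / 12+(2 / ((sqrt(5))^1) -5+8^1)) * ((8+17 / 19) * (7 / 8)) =1183 * sqrt(5) / 380+15379 / 456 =40.69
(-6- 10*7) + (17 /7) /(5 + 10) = -7963 /105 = -75.84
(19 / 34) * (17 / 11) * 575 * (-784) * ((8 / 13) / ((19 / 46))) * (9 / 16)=-46657800 / 143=-326278.32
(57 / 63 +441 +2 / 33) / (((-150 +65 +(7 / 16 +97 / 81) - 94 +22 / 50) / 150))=-165392280000 / 441392413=-374.71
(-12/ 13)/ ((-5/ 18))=216/ 65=3.32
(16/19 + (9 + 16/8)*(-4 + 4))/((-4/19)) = -4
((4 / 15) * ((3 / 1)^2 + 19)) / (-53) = -112 / 795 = -0.14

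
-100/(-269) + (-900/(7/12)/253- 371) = -179472129/476399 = -376.73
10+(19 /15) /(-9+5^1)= 581 /60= 9.68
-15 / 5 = -3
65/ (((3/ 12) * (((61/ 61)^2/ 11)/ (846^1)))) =2419560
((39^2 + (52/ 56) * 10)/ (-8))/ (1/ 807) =-1080573/ 7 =-154367.57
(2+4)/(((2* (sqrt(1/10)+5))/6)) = 300/83 - 6* sqrt(10)/83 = 3.39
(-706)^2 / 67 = 498436 / 67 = 7439.34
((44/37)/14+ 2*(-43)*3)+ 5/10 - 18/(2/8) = -170637/518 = -329.42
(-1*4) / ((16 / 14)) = -7 / 2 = -3.50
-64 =-64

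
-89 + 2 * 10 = -69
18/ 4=9/ 2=4.50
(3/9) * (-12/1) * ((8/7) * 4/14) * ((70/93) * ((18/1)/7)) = -3840/1519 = -2.53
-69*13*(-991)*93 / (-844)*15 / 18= -137783685 / 1688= -81625.41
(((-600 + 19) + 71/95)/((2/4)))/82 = -55124/3895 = -14.15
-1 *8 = -8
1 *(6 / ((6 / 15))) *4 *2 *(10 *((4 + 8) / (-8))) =-1800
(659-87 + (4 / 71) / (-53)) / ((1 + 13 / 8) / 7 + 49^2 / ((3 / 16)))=51658368 / 1156509131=0.04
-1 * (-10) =10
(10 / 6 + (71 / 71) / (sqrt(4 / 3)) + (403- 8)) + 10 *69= sqrt(3) / 2 + 3260 / 3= 1087.53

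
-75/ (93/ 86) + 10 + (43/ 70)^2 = -8958681/ 151900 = -58.98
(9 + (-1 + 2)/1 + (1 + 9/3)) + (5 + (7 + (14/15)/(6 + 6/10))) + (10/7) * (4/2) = 20096/693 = 29.00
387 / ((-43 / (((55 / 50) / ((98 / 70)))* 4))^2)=4356 / 2107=2.07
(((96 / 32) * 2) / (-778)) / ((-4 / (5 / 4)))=15 / 6224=0.00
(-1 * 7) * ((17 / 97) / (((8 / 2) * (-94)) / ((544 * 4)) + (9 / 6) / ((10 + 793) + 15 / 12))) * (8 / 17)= 3.38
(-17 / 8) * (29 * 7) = -3451 / 8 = -431.38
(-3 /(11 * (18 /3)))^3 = -1 /10648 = -0.00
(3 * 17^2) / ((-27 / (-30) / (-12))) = -11560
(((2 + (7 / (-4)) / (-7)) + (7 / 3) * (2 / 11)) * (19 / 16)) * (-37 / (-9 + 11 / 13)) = 3226067 / 223872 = 14.41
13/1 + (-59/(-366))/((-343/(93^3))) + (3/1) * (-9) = -16404865/41846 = -392.03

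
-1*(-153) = 153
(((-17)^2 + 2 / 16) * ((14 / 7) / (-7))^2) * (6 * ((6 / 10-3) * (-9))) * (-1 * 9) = -6744708 / 245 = -27529.42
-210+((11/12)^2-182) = -56327/144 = -391.16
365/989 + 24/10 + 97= 493358/4945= 99.77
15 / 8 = 1.88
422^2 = 178084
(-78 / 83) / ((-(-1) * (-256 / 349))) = 1.28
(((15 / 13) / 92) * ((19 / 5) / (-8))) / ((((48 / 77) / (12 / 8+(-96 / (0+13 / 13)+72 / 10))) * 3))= 425733 / 1530880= 0.28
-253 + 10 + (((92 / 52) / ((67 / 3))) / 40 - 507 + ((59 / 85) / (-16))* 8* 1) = -444414383 / 592280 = -750.35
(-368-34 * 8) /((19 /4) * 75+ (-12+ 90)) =-2560 /1737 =-1.47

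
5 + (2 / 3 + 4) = 29 / 3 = 9.67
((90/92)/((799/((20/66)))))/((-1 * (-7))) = 75/1415029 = 0.00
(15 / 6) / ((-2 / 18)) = -45 / 2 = -22.50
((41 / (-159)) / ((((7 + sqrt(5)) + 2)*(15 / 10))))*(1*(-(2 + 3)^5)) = 47.81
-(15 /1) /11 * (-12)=180 /11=16.36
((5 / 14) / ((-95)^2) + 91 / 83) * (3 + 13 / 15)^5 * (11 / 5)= 922406717589808 / 442422421875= 2084.90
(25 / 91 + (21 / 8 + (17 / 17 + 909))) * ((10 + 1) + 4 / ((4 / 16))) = 17943957 / 728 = 24648.29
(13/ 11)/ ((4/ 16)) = 52/ 11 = 4.73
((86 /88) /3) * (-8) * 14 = -1204 /33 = -36.48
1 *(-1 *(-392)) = 392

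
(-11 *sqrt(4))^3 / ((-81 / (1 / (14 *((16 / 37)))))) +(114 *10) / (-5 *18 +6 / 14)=224197 / 24948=8.99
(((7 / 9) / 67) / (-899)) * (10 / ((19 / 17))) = -1190 / 10299843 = -0.00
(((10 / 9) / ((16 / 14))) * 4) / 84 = 5 / 108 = 0.05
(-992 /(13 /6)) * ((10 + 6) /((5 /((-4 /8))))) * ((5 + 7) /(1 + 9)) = 285696 /325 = 879.06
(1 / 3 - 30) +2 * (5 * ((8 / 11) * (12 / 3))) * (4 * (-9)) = -35539 / 33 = -1076.94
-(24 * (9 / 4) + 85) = -139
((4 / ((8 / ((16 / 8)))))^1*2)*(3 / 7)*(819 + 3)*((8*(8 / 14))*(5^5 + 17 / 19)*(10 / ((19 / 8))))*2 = 1499757281280 / 17689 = 84784740.87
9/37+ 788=788.24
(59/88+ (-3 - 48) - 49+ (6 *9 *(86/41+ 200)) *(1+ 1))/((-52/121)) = -862309393/17056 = -50557.54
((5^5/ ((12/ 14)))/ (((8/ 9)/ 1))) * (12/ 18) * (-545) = -11921875/ 8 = -1490234.38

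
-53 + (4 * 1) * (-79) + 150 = -219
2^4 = 16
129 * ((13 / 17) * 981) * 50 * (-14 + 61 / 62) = -33190638975 / 527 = -62980339.61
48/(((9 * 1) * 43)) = 16/129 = 0.12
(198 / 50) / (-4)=-99 / 100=-0.99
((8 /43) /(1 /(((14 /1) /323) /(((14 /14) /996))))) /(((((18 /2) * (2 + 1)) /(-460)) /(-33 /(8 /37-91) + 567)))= -10865859397120 /139959453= -77635.77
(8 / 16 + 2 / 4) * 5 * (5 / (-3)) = -25 / 3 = -8.33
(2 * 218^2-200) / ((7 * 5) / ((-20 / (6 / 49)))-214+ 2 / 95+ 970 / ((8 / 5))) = 252295680 / 1042871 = 241.92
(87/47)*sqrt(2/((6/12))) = 174/47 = 3.70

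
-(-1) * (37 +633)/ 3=670/ 3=223.33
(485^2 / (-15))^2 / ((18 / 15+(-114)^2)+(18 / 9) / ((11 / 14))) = 121727761375 / 6434874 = 18916.88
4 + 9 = 13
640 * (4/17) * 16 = 40960/17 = 2409.41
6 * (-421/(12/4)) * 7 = -5894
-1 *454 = -454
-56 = -56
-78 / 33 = -26 / 11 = -2.36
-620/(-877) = 620/877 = 0.71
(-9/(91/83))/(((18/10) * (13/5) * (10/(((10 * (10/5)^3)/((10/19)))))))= -31540/1183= -26.66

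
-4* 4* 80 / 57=-1280 / 57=-22.46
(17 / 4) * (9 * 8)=306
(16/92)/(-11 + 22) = 4/253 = 0.02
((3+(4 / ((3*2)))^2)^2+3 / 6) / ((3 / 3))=2003 / 162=12.36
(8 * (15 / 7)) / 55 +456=35136 / 77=456.31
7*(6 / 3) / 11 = 14 / 11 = 1.27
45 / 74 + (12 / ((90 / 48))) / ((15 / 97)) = 233071 / 5550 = 41.99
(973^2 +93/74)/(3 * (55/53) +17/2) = 3713076067/45547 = 81521.86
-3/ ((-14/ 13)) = 39/ 14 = 2.79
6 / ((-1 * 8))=-3 / 4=-0.75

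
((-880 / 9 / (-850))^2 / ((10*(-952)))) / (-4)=121 / 348208875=0.00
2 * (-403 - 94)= -994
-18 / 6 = -3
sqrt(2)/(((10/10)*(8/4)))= sqrt(2)/2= 0.71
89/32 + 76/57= 395/96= 4.11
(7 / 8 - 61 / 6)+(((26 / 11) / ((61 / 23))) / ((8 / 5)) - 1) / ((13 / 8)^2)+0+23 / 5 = -66126517 / 13607880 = -4.86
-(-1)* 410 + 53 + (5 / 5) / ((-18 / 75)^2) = 480.36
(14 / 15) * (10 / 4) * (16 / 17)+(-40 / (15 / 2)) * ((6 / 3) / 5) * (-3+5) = -176 / 85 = -2.07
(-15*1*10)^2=22500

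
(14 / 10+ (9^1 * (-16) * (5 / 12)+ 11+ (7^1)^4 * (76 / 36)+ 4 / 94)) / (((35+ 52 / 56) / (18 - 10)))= 1189426672 / 1063845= 1118.05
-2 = -2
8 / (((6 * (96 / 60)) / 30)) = 25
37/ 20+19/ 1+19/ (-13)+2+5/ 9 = 51349/ 2340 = 21.94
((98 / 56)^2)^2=2401 / 256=9.38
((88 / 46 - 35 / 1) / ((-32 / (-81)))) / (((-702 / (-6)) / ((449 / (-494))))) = 3075201 / 4726592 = 0.65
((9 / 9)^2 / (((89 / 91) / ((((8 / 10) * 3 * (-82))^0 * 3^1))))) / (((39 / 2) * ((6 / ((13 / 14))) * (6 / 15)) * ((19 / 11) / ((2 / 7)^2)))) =0.00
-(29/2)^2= -841/4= -210.25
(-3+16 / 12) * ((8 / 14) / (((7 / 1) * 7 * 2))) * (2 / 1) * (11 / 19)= -220 / 19551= -0.01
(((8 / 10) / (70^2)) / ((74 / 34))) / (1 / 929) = 15793 / 226625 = 0.07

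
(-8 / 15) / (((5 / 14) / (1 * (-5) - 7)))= 448 / 25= 17.92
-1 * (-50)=50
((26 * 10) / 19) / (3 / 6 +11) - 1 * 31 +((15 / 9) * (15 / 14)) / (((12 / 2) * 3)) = -3271879 / 110124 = -29.71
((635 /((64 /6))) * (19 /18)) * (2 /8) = 12065 /768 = 15.71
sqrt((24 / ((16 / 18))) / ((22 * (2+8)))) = 3 * sqrt(165) / 110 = 0.35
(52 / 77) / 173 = 52 / 13321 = 0.00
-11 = -11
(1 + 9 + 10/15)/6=16/9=1.78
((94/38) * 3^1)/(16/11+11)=1551/2603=0.60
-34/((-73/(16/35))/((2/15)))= 1088/38325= 0.03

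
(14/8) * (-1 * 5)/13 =-35/52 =-0.67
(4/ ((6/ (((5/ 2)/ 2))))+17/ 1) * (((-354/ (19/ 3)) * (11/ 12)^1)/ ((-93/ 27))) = 624987/ 2356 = 265.27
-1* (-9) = 9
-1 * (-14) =14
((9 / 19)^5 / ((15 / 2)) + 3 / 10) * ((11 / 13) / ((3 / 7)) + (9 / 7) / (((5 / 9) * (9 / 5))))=222708527 / 225325009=0.99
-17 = -17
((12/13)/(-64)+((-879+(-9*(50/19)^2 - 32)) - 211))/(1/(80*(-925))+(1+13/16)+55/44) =-411300412875/1063546432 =-386.73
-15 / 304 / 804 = -5 / 81472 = -0.00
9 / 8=1.12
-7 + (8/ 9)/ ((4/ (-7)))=-8.56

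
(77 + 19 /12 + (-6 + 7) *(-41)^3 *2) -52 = -1653785 /12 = -137815.42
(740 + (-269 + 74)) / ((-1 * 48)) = -545 / 48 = -11.35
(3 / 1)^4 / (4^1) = 20.25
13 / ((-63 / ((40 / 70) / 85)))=-52 / 37485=-0.00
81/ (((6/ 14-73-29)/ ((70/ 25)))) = -882/ 395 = -2.23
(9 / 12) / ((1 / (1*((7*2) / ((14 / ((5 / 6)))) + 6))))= 41 / 8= 5.12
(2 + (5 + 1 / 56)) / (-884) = -393 / 49504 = -0.01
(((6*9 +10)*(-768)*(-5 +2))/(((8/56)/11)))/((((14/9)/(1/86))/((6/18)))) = 1216512/43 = 28290.98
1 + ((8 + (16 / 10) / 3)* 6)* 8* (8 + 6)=28677 / 5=5735.40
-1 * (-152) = 152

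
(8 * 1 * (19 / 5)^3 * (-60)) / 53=-658464 / 1325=-496.95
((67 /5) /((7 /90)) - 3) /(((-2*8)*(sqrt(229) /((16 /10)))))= -237*sqrt(229) /3206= -1.12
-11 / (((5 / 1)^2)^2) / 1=-11 / 625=-0.02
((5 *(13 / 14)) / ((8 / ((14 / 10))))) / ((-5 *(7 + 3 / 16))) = -13 / 575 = -0.02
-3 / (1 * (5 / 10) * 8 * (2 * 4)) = -3 / 32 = -0.09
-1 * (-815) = 815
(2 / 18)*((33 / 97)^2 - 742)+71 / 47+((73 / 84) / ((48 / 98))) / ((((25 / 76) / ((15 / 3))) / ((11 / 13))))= -120245310463 / 2069603640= -58.10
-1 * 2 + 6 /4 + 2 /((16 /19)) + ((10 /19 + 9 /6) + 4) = 1201 /152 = 7.90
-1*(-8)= 8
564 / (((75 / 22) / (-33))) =-136488 / 25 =-5459.52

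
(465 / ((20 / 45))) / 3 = 348.75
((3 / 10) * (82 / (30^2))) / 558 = 41 / 837000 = 0.00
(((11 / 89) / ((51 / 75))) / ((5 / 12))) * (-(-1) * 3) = 1980 / 1513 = 1.31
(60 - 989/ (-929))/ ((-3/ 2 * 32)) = -56729/ 44592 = -1.27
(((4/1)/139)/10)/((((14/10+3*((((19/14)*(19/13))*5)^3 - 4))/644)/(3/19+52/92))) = 106681539328/232121485228211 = 0.00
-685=-685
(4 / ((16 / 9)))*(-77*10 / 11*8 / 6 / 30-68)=-160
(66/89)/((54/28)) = 308/801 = 0.38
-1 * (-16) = 16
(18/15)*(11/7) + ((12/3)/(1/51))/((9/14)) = 33518/105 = 319.22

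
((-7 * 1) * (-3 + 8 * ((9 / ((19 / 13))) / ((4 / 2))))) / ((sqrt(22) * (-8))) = 2877 * sqrt(22) / 3344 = 4.04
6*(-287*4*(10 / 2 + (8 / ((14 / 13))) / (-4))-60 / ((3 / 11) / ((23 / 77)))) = -154296 / 7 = -22042.29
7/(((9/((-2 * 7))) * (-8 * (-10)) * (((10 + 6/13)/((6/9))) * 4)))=-637/293760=-0.00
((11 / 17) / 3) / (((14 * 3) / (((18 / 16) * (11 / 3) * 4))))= 121 / 1428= 0.08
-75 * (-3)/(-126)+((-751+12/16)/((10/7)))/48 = -171049/13440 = -12.73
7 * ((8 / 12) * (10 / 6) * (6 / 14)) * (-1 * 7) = -23.33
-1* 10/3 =-10/3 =-3.33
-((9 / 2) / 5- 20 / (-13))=-317 / 130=-2.44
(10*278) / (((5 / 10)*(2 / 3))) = 8340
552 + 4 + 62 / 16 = 4479 / 8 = 559.88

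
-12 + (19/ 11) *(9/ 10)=-1149/ 110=-10.45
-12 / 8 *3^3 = -81 / 2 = -40.50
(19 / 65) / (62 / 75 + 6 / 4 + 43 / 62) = 8835 / 91286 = 0.10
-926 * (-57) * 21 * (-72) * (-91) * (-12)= -87148571328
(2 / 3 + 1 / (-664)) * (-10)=-6625 / 996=-6.65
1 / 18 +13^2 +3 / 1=3097 / 18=172.06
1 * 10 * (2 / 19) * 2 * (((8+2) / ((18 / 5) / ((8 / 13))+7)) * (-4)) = -32000 / 4883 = -6.55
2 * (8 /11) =16 /11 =1.45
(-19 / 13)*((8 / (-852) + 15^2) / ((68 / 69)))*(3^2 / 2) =-11087127 / 7384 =-1501.51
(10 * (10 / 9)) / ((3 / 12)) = 400 / 9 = 44.44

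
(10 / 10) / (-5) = -1 / 5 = -0.20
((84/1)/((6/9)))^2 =15876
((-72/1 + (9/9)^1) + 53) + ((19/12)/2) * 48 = 20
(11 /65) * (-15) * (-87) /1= 2871 /13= 220.85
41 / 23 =1.78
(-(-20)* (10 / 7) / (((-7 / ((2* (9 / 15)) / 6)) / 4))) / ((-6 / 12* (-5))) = -64 / 49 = -1.31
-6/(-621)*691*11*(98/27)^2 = 146000008/150903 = 967.51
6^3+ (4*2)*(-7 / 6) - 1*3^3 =539 / 3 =179.67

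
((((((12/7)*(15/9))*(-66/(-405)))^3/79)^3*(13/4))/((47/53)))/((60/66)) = 299823706985121972224/35653763034074396607477863985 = 0.00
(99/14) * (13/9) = 143/14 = 10.21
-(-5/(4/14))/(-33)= -0.53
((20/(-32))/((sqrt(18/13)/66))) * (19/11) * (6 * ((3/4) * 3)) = -2565 * sqrt(26)/16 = -817.44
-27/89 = -0.30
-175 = -175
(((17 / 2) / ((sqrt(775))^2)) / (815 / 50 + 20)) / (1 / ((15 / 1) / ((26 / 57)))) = 969 / 97526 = 0.01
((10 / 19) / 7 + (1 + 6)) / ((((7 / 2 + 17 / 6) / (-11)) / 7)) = -31053 / 361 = -86.02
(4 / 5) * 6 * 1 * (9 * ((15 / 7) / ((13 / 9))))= 5832 / 91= 64.09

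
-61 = -61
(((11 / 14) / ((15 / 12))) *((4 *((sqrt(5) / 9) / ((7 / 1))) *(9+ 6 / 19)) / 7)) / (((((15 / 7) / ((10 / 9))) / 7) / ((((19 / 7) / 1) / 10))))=5192 *sqrt(5) / 99225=0.12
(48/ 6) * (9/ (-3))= -24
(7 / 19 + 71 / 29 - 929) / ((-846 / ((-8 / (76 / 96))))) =-5443488 / 492043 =-11.06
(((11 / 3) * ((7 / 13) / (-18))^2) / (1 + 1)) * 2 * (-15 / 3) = -2695 / 164268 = -0.02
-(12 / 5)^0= -1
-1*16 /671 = -16 /671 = -0.02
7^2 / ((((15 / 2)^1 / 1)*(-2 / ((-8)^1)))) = 392 / 15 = 26.13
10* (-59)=-590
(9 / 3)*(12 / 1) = 36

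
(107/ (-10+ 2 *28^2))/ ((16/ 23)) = 2461/ 24928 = 0.10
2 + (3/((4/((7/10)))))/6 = 167/80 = 2.09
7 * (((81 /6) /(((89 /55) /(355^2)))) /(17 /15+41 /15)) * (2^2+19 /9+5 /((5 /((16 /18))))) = 137553136875 /10324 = 13323628.14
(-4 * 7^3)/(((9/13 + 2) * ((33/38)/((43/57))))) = -219128/495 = -442.68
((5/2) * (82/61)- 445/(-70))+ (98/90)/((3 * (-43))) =48133849/4957470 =9.71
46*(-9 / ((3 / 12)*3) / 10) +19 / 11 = -2941 / 55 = -53.47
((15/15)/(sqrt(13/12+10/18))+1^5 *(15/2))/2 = 3 *sqrt(59)/59+15/4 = 4.14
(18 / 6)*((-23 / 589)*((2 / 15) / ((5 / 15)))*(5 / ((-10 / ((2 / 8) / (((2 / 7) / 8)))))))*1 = 483 / 2945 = 0.16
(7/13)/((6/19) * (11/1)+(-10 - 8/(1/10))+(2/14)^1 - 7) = -931/161460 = -0.01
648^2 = 419904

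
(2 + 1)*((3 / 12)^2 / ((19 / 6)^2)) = 27 / 1444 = 0.02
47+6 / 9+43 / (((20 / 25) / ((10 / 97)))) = 30967 / 582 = 53.21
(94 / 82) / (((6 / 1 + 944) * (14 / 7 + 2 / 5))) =47 / 93480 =0.00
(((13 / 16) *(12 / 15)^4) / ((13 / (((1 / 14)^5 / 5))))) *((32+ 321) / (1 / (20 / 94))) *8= 2824 / 493705625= 0.00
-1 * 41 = -41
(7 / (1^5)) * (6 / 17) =42 / 17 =2.47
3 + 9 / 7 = 30 / 7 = 4.29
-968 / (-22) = 44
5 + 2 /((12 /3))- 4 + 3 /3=5 /2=2.50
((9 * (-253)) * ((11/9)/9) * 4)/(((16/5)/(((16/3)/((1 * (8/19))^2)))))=-11628.04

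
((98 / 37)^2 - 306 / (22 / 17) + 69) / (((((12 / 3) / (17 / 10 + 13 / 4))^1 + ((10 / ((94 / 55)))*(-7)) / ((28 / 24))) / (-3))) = -1532986263 / 109239355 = -14.03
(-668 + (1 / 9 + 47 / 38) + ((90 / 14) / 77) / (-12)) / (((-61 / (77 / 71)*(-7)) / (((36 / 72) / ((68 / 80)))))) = -1228905875 / 1233841266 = -1.00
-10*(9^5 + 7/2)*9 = -5314725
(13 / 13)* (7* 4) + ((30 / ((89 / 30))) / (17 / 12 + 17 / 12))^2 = 40.74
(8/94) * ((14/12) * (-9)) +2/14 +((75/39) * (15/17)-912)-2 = -66387238/72709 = -913.05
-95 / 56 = -1.70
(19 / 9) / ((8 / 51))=323 / 24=13.46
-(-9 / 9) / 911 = 1 / 911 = 0.00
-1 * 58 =-58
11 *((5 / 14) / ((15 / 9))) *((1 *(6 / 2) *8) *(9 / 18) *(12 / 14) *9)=10692 / 49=218.20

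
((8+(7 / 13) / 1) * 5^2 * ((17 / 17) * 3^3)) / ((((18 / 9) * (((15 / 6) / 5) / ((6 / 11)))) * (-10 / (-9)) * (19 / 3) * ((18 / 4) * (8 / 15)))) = 2022975 / 10868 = 186.14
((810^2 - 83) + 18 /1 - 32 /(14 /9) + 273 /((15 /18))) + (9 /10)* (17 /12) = 36755225 /56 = 656343.30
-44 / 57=-0.77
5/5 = 1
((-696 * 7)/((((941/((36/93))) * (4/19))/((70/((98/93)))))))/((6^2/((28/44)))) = -115710/10351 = -11.18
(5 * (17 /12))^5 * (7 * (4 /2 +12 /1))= 217415603125 /124416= 1747489.09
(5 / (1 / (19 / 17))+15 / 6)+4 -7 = 173 / 34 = 5.09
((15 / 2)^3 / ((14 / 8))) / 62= 3375 / 868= 3.89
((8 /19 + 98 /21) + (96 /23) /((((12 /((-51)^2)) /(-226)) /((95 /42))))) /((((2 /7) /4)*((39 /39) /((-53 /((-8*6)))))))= -112467511295 /15732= -7148964.61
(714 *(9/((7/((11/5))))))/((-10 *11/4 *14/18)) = -16524/175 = -94.42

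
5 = 5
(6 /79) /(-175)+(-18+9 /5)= -223971 /13825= -16.20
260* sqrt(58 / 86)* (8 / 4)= 520* sqrt(1247) / 43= 427.04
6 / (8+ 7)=2 / 5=0.40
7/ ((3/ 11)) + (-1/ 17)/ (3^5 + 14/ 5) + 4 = 1859462/ 62679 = 29.67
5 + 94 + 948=1047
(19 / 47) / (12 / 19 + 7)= 361 / 6815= 0.05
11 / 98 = 0.11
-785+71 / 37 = -28974 / 37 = -783.08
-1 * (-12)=12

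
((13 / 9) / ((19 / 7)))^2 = 8281 / 29241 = 0.28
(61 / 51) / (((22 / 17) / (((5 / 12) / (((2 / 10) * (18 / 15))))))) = 7625 / 4752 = 1.60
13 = 13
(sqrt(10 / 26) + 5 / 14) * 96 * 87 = 20880 / 7 + 8352 * sqrt(65) / 13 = 8162.55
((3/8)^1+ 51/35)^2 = 263169/78400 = 3.36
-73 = -73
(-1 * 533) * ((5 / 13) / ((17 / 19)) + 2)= -22017 / 17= -1295.12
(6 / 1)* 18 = 108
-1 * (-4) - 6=-2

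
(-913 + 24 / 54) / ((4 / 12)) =-8213 / 3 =-2737.67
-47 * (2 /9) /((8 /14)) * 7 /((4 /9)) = -2303 /8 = -287.88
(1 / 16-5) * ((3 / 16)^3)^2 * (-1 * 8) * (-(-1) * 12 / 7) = 172773 / 58720256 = 0.00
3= 3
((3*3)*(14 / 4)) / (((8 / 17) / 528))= 35343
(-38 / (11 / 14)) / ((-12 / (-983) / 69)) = -3006997 / 11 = -273363.36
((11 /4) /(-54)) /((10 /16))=-11 /135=-0.08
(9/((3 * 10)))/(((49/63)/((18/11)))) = 0.63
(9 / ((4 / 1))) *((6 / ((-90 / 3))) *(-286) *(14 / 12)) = 150.15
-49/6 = -8.17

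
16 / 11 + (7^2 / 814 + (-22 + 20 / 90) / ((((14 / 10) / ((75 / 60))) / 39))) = -1848151 / 2442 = -756.82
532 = 532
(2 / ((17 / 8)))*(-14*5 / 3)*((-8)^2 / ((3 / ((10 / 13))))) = -716800 / 1989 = -360.38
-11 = -11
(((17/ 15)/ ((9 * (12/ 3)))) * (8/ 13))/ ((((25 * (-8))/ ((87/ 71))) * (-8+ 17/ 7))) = 3451/ 161986500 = 0.00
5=5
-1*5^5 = -3125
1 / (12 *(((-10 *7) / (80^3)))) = -12800 / 21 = -609.52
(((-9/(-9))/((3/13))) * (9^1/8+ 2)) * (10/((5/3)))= 325/4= 81.25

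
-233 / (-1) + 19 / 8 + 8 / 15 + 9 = 29389 / 120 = 244.91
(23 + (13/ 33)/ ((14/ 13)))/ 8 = 10795/ 3696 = 2.92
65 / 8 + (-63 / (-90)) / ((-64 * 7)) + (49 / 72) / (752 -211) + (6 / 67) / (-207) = 39012730951 / 4802002560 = 8.12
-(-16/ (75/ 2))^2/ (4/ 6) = -512/ 1875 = -0.27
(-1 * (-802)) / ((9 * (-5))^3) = -802 / 91125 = -0.01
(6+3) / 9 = 1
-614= -614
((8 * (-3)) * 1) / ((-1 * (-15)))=-8 / 5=-1.60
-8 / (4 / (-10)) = 20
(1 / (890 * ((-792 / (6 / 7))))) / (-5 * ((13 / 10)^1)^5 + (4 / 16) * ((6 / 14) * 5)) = 500 / 7413137787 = 0.00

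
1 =1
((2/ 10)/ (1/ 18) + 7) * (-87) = -922.20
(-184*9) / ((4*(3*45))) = -46 / 15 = -3.07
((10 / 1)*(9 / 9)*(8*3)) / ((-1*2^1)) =-120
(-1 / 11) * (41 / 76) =-41 / 836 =-0.05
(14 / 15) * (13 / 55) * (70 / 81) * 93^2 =2448628 / 1485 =1648.91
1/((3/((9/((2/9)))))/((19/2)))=513/4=128.25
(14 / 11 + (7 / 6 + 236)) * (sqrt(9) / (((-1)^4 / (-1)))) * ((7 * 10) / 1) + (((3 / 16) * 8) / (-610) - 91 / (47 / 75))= -31674178351 / 630740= -50217.49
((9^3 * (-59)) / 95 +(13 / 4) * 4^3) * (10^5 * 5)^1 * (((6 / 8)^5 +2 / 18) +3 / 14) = -2637607971875 / 38304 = -68859857.24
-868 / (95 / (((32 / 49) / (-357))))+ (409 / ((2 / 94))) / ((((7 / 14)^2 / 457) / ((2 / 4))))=4171163595878 / 237405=17569822.02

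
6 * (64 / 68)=96 / 17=5.65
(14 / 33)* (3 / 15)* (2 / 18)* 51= 0.48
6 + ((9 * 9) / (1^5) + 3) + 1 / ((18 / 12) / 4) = 278 / 3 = 92.67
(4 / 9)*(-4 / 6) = -8 / 27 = -0.30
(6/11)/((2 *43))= 3/473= 0.01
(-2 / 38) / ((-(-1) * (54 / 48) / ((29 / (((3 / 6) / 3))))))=-8.14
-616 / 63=-88 / 9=-9.78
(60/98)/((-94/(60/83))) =-900/191149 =-0.00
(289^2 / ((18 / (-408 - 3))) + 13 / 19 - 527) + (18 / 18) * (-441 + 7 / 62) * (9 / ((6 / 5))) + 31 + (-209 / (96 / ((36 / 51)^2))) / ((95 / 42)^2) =-1910865.01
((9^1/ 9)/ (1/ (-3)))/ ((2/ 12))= -18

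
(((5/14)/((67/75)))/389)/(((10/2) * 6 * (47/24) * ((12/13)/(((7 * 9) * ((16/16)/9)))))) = 325/2449922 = 0.00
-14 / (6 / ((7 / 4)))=-49 / 12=-4.08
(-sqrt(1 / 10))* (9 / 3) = -3* sqrt(10) / 10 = -0.95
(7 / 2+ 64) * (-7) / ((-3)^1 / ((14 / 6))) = 735 / 2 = 367.50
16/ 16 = 1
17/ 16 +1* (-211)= -3359/ 16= -209.94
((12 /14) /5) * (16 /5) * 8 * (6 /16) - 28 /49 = 188 /175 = 1.07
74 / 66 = 37 / 33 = 1.12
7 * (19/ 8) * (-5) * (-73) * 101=4903045/ 8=612880.62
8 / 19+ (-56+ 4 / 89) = -93908 / 1691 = -55.53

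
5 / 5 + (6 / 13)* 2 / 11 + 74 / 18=6686 / 1287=5.20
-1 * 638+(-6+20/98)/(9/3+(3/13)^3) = -103757932/162141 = -639.92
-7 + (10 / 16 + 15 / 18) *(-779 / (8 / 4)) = -27601 / 48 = -575.02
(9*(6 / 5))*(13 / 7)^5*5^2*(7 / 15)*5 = 33416370 / 2401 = 13917.69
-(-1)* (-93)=-93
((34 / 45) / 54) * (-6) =-34 / 405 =-0.08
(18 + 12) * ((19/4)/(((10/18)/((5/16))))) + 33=3621/32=113.16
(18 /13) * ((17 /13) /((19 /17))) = 5202 /3211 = 1.62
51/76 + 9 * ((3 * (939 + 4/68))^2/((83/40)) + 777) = 62766840193293/1823012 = 34430294.59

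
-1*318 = -318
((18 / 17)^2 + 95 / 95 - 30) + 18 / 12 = -15247 / 578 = -26.38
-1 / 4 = -0.25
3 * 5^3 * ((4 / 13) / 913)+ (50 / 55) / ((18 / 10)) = 67450 / 106821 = 0.63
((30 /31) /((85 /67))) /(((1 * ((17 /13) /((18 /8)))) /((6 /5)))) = 70551 /44795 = 1.57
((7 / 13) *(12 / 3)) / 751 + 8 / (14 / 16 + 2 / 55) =34376988 / 3914963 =8.78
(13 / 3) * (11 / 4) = 143 / 12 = 11.92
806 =806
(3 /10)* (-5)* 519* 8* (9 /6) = -9342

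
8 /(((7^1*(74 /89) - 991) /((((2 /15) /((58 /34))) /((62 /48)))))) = -193664 /394126095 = -0.00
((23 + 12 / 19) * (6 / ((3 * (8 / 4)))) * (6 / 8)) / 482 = 1347 / 36632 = 0.04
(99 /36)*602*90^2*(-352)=-4720161600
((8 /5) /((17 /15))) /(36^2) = 1 /918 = 0.00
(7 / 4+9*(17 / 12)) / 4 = 29 / 8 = 3.62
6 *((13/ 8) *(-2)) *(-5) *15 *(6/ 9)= 975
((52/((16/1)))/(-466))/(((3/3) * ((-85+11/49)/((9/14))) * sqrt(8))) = 819 * sqrt(2)/61944448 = 0.00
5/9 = 0.56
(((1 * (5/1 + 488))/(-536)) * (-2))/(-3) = -493/804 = -0.61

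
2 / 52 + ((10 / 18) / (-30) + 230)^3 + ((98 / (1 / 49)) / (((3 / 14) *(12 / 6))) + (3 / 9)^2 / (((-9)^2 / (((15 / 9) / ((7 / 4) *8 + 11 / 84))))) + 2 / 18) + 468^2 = 12394290.16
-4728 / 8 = -591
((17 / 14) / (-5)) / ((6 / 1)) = -17 / 420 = -0.04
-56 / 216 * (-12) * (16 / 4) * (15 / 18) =280 / 27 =10.37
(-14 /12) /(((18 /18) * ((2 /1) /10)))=-35 /6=-5.83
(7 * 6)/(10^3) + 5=2521/500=5.04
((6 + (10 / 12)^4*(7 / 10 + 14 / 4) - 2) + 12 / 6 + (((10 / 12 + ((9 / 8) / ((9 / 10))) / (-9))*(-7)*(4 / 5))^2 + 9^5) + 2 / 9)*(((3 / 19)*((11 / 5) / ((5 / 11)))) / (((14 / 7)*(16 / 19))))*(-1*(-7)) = 64844450671 / 345600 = 187628.62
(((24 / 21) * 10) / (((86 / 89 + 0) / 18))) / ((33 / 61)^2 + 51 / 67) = 2662598760 / 13180489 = 202.01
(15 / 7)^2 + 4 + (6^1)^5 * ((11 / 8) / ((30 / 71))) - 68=6185023 / 245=25244.99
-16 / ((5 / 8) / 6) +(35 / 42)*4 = -2254 / 15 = -150.27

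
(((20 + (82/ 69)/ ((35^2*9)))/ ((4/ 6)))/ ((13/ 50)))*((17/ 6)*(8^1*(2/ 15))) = 2069183152/ 5933655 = 348.72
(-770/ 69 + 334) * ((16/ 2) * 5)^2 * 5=178208000/ 69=2582724.64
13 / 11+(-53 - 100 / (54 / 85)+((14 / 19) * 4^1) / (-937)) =-1106295052 / 5287491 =-209.23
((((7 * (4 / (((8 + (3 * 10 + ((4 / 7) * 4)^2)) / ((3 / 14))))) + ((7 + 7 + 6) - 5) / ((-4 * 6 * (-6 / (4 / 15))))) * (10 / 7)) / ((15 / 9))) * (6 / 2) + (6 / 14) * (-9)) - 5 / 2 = -5.93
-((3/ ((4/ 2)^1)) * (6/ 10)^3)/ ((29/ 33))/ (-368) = 2673/ 2668000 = 0.00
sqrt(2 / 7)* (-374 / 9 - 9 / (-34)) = -1805* sqrt(14) / 306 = -22.07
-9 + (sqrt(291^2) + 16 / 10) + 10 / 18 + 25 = 13912 / 45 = 309.16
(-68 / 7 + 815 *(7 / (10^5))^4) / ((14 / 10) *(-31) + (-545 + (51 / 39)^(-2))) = 131013333333333069424217 / 7927668000000000000000000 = 0.02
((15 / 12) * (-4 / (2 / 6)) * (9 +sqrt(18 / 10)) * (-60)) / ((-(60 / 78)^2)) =-13689-4563 * sqrt(5) / 5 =-15729.64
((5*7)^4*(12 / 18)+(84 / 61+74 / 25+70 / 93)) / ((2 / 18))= 425654446806 / 47275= 9003795.81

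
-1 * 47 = -47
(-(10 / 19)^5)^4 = 100000000000000000000 / 37589973457545958193355601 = 0.00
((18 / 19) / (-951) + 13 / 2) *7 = 548009 / 12046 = 45.49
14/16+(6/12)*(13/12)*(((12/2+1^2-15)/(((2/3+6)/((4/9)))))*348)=-11959/120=-99.66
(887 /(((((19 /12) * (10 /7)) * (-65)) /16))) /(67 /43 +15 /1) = -5.83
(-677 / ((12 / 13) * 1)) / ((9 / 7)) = -61607 / 108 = -570.44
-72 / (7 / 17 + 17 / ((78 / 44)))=-47736 / 6631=-7.20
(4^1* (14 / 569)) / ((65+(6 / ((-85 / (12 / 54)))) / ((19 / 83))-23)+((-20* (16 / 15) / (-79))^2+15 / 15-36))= 5079924360 / 361536653381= 0.01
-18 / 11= -1.64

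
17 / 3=5.67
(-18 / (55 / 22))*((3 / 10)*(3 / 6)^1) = -27 / 25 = -1.08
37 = 37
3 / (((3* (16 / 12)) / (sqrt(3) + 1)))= 3 / 4 + 3* sqrt(3) / 4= 2.05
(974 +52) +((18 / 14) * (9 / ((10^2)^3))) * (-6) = 1026.00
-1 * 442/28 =-15.79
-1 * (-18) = 18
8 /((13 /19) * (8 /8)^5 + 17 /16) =2432 /531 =4.58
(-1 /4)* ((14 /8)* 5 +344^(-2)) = -1035441 /473344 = -2.19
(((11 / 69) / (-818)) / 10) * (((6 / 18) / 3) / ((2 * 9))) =-11 / 91436040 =-0.00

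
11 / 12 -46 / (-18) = 125 / 36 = 3.47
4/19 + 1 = 23/19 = 1.21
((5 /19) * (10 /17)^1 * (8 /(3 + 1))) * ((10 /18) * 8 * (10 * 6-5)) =75.68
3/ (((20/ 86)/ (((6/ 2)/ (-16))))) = -387/ 160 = -2.42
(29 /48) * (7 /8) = 203 /384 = 0.53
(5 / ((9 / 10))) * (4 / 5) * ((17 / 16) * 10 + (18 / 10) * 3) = 641 / 9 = 71.22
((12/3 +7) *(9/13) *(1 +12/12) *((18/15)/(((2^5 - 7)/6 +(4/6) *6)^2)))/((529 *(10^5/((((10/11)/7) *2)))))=486/361192934375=0.00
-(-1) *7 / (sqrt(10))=7 *sqrt(10) / 10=2.21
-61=-61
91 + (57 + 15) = 163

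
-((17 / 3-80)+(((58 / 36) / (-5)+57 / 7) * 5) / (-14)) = 136051 / 1764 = 77.13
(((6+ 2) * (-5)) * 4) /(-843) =160 /843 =0.19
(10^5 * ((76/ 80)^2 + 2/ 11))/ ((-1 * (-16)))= 6776.99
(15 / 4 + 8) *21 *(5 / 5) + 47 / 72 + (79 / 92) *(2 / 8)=820109 / 3312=247.62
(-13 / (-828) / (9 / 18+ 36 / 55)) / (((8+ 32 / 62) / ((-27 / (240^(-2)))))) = -7254000 / 2921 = -2483.40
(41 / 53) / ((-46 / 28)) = -574 / 1219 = -0.47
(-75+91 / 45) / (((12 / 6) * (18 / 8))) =-6568 / 405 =-16.22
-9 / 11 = -0.82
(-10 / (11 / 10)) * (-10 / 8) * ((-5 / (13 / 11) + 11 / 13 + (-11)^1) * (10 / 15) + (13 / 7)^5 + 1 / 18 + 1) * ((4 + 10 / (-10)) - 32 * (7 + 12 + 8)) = -273259787875 / 2060058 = -132646.65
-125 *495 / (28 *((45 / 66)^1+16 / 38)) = -12931875 / 6454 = -2003.70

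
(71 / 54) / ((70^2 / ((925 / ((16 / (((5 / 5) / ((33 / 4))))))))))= 2627 / 1397088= 0.00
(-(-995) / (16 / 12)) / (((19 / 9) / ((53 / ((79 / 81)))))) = 115331445 / 6004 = 19209.10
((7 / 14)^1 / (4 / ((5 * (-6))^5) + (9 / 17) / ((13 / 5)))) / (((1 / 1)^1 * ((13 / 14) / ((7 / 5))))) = 3.70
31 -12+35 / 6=149 / 6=24.83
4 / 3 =1.33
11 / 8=1.38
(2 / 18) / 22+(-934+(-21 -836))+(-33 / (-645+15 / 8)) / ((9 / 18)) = -608133307 / 339570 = -1790.89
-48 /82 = -24 /41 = -0.59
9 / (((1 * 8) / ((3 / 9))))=3 / 8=0.38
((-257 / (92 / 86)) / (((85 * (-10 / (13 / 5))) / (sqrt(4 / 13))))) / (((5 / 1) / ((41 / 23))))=453091 * sqrt(13) / 11241250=0.15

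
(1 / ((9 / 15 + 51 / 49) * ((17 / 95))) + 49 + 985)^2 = 50262867716161 / 46703556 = 1076210.72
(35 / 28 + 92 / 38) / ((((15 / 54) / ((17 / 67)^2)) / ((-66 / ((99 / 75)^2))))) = -30236625 / 938201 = -32.23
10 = 10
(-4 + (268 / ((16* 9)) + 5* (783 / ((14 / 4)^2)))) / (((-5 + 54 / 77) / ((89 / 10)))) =-548227273 / 834120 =-657.25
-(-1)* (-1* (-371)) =371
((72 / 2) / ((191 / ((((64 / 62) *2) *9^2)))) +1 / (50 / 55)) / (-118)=-1931371 / 6986780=-0.28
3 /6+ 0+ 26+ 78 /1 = 209 /2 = 104.50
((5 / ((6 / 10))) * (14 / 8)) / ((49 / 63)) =75 / 4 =18.75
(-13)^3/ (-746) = 2197/ 746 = 2.95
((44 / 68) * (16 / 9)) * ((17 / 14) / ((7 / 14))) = 176 / 63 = 2.79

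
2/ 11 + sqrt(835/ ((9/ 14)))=2/ 11 + sqrt(11690)/ 3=36.22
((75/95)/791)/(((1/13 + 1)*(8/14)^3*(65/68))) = 357/68704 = 0.01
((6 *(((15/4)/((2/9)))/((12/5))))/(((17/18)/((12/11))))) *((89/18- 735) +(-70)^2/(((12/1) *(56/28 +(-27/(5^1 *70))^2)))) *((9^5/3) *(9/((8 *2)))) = -835375353715765575/2940884672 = -284055801.87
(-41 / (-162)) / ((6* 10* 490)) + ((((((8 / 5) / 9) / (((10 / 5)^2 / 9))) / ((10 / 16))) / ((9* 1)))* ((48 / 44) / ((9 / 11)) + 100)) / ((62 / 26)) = 446166263 / 147646800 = 3.02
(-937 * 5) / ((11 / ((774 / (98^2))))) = -1813095 / 52822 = -34.32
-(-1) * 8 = 8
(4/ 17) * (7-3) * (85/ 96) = 5/ 6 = 0.83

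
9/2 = 4.50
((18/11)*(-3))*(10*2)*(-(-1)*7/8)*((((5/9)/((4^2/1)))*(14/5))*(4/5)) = -147/22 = -6.68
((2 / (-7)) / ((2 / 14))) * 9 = -18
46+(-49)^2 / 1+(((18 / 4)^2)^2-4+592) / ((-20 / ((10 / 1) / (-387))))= 10106539 / 4128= 2448.29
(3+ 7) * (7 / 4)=35 / 2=17.50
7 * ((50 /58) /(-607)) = -175 /17603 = -0.01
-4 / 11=-0.36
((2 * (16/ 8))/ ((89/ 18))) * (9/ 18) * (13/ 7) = 468/ 623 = 0.75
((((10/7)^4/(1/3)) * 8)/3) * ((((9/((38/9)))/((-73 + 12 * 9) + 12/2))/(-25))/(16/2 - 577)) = 129600/1064245651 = 0.00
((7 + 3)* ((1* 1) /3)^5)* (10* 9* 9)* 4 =400 /3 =133.33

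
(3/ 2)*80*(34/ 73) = 4080/ 73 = 55.89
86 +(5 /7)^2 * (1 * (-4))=4114 /49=83.96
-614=-614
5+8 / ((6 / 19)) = 91 / 3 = 30.33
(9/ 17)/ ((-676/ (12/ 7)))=-27/ 20111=-0.00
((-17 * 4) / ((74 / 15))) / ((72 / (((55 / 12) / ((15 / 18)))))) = -935 / 888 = -1.05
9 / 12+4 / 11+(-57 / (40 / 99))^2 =350297539 / 17600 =19903.27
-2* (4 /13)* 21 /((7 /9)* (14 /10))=-1080 /91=-11.87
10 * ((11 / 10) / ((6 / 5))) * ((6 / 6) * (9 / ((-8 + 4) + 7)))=55 / 2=27.50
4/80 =1/20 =0.05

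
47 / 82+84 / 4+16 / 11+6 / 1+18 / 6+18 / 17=507349 / 15334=33.09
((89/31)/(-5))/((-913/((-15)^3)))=-60075/28303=-2.12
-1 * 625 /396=-625 /396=-1.58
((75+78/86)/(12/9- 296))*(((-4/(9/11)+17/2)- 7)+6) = -376/559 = -0.67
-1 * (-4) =4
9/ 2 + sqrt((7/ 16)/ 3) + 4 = sqrt(21)/ 12 + 17/ 2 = 8.88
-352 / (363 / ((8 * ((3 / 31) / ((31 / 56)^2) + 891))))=-6914.45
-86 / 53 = -1.62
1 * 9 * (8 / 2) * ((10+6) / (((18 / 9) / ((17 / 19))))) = 4896 / 19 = 257.68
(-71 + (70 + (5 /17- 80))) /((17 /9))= -12348 /289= -42.73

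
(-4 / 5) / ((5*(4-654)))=2 / 8125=0.00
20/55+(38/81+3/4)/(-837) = 1080407/2983068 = 0.36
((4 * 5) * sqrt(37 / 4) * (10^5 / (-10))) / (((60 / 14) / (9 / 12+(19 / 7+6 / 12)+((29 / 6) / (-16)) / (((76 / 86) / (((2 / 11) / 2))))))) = -690514375 * sqrt(37) / 7524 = -558244.95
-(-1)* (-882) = -882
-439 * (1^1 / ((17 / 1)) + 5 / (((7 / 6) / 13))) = -2913643 / 119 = -24484.39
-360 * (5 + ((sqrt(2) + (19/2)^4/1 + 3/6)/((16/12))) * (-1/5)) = 54 * sqrt(2) + 3504483/8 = 438136.74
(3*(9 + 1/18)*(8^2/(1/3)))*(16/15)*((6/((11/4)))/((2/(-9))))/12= -250368/55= -4552.15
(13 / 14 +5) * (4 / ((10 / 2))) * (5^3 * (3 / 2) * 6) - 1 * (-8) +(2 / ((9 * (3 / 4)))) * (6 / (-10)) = 1683214 / 315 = 5343.54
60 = 60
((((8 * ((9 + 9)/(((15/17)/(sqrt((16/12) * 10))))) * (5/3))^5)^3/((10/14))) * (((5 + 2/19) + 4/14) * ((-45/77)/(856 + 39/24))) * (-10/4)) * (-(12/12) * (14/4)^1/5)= -8125162218528287992678922000000000000000000.00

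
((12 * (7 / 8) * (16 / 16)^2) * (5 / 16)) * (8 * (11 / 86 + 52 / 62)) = 270585 / 10664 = 25.37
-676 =-676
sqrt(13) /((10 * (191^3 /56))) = 28 * sqrt(13) /34839355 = 0.00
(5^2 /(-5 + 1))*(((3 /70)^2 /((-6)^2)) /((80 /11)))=-11 /250880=-0.00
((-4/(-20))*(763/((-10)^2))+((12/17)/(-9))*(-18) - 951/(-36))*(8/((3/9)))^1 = 1497076/2125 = 704.51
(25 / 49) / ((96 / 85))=2125 / 4704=0.45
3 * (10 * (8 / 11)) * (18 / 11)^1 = 4320 / 121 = 35.70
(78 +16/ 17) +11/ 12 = 16291/ 204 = 79.86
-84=-84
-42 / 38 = -21 / 19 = -1.11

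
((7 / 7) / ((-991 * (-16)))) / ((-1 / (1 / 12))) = -1 / 190272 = -0.00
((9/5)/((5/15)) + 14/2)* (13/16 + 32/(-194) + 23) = 1137731/3880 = 293.23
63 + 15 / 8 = 519 / 8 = 64.88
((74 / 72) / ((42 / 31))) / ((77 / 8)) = 1147 / 14553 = 0.08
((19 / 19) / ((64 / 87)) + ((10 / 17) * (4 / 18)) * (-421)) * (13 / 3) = -6832397 / 29376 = -232.58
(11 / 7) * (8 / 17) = 88 / 119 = 0.74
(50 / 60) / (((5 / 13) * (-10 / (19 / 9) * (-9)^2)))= -247 / 43740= -0.01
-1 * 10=-10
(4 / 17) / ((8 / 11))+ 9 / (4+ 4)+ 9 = 1421 / 136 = 10.45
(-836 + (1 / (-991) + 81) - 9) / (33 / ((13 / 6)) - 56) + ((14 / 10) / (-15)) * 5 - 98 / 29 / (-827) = 690686216219 / 37789773270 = 18.28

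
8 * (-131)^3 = -17984728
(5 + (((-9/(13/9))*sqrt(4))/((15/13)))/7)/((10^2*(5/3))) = 363/17500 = 0.02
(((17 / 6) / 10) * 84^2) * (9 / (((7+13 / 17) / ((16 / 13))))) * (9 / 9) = 2039184 / 715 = 2852.01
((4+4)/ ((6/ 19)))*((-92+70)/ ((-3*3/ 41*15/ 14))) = 959728/ 405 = 2369.70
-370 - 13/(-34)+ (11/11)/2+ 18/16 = -50047/136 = -367.99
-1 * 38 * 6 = -228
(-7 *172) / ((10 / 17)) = -10234 / 5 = -2046.80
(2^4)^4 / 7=65536 / 7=9362.29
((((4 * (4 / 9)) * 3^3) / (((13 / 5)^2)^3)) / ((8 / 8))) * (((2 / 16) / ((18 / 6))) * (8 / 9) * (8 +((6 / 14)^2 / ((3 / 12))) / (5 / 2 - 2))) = 0.05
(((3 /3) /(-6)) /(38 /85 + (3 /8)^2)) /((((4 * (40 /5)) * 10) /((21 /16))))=-119 /102304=-0.00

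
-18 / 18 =-1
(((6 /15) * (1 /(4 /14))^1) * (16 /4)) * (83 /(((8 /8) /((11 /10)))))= 12782 /25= 511.28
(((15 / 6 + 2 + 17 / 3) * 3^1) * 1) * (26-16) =305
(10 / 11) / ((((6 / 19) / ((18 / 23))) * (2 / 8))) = 2280 / 253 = 9.01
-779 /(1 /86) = -66994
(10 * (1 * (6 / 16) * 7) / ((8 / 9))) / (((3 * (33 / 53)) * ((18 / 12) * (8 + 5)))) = 1855 / 2288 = 0.81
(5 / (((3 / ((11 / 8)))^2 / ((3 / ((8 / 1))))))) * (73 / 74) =44165 / 113664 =0.39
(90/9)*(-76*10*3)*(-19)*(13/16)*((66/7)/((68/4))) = 23230350/119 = 195213.03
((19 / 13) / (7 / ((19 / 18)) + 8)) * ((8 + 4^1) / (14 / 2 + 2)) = 722 / 5421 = 0.13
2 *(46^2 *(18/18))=4232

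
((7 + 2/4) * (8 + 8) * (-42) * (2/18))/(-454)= 280/227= 1.23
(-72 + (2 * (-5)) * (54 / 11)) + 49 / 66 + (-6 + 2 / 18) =-24995 / 198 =-126.24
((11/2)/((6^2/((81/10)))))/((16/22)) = 1.70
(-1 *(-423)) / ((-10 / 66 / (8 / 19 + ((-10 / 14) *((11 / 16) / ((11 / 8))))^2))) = -28518237 / 18620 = -1531.59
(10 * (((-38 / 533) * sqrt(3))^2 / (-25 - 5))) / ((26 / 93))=-0.02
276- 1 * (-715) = 991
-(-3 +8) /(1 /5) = -25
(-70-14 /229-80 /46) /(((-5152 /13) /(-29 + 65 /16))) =-70056363 /15506048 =-4.52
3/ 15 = 1/ 5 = 0.20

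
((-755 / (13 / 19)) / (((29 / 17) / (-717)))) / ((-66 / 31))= -1806795785 / 8294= -217843.72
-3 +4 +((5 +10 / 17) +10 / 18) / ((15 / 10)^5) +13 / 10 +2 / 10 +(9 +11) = 1733215 / 74358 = 23.31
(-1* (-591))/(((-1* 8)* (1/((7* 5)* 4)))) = -20685/2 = -10342.50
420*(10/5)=840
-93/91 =-1.02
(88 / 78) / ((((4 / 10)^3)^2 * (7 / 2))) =171875 / 2184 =78.70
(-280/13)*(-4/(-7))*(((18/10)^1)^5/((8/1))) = -236196/8125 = -29.07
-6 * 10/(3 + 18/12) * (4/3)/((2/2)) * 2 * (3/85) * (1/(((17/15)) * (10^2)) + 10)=-54448/4335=-12.56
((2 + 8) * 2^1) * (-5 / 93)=-100 / 93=-1.08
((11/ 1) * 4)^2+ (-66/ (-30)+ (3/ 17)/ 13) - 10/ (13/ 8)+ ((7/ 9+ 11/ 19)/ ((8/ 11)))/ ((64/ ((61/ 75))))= 350473752599/ 181396800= 1932.08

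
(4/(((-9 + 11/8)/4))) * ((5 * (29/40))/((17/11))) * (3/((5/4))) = -61248/5185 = -11.81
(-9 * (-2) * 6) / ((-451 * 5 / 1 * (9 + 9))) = -6 / 2255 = -0.00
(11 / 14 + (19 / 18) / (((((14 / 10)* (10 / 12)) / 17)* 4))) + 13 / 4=331 / 42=7.88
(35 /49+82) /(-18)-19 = -991 /42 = -23.60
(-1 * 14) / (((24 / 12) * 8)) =-7 / 8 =-0.88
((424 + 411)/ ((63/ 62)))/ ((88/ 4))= 25885/ 693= 37.35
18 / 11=1.64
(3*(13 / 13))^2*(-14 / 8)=-63 / 4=-15.75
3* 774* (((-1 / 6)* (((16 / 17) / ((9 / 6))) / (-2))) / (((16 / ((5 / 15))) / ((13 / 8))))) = 559 / 136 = 4.11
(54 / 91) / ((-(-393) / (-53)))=-954 / 11921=-0.08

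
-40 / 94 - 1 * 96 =-4532 / 47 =-96.43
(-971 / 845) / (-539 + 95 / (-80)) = 15536 / 7303335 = 0.00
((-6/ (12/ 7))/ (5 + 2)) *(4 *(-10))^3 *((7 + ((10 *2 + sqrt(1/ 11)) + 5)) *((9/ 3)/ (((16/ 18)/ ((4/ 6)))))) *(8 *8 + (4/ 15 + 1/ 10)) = 4634400 *sqrt(11)/ 11 + 148300800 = 149698124.18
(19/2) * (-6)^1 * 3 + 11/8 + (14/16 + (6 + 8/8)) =-647/4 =-161.75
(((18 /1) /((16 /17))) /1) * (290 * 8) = 44370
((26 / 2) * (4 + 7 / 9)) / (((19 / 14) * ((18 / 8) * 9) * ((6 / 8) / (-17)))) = -2128672 / 41553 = -51.23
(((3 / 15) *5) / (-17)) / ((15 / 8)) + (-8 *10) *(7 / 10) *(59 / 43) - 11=-963479 / 10965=-87.87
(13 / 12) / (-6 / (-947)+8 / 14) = 86177 / 45960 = 1.88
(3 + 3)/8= 3/4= 0.75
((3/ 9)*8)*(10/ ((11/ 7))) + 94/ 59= 18.56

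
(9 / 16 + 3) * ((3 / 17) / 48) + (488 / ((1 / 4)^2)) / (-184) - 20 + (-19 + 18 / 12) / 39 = -245429959 / 3903744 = -62.87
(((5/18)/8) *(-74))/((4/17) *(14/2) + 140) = -0.02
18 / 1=18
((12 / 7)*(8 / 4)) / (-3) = -8 / 7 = -1.14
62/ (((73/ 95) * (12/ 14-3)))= -8246/ 219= -37.65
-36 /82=-18 /41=-0.44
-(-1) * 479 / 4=479 / 4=119.75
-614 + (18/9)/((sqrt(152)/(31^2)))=-614 + 961*sqrt(38)/38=-458.11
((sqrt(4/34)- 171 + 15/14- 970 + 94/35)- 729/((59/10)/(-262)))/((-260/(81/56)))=-10449144747/60132800- 81 * sqrt(34)/247520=-173.77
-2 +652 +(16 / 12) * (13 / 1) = 2002 / 3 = 667.33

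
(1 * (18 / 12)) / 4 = 3 / 8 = 0.38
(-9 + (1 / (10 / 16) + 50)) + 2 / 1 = 223 / 5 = 44.60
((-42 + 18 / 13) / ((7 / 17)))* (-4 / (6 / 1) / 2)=2992 / 91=32.88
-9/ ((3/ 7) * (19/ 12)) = -252/ 19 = -13.26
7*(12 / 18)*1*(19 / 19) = 14 / 3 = 4.67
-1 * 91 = -91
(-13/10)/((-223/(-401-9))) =-533/223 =-2.39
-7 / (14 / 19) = -19 / 2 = -9.50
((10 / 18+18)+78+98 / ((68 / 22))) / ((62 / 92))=902704 / 4743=190.32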